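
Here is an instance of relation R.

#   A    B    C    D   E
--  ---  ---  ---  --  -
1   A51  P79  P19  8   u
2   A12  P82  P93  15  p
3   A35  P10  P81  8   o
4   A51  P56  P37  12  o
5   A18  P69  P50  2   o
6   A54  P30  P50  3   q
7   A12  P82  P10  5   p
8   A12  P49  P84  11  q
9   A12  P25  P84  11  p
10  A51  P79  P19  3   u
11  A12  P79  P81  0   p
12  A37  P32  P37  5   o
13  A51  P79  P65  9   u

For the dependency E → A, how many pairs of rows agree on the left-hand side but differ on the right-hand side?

E=u: all 3 rows agree on A — 0 pairs.
E=p: all 4 rows agree on A — 0 pairs.
E=o: violating pairs (3,4), (3,5), (3,12), (4,5), (4,12), (5,12) — 6 pairs.
E=q: violating pairs (6,8) — 1 pair.

7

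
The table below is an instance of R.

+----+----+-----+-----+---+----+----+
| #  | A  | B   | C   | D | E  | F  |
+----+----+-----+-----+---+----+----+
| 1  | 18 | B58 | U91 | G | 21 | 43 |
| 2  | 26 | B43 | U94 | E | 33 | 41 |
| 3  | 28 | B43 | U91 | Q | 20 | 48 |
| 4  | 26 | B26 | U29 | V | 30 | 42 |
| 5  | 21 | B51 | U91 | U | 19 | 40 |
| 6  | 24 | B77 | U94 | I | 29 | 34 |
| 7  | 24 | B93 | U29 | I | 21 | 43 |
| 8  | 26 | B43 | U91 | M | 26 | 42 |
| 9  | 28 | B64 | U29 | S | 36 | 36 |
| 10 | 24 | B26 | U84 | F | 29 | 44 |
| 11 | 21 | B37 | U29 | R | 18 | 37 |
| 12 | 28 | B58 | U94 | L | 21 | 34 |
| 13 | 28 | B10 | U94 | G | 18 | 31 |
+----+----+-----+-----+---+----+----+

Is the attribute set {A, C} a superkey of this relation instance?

Rows 12 and 13 have the same {A, C} value (A=28, C=U94) but are distinct tuples, so {A, C} does not determine every attribute — not a superkey.

No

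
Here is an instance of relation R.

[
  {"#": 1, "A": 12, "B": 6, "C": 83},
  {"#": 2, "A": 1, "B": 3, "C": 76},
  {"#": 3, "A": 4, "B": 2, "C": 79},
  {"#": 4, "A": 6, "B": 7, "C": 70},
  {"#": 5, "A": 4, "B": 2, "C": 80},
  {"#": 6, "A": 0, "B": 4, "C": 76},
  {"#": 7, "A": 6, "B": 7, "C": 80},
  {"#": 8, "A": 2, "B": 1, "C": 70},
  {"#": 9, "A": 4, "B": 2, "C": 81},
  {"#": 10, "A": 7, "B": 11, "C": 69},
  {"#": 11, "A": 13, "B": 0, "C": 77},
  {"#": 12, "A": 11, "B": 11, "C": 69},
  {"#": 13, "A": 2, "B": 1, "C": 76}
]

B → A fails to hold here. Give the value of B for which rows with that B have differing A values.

B=6: row 1 → A = 12 ✓
B=3: row 2 → A = 1 ✓
B=2: rows 3, 5, 9 → A = 4, 4, 4 ✓
B=7: rows 4, 7 → A = 6, 6 ✓
B=4: row 6 → A = 0 ✓
B=1: rows 8, 13 → A = 2, 2 ✓
B=11: rows 10, 12 → A takes values {7, 11} — violation
B=0: row 11 → A = 13 ✓
The only B value with inconsistent A is B=11.

11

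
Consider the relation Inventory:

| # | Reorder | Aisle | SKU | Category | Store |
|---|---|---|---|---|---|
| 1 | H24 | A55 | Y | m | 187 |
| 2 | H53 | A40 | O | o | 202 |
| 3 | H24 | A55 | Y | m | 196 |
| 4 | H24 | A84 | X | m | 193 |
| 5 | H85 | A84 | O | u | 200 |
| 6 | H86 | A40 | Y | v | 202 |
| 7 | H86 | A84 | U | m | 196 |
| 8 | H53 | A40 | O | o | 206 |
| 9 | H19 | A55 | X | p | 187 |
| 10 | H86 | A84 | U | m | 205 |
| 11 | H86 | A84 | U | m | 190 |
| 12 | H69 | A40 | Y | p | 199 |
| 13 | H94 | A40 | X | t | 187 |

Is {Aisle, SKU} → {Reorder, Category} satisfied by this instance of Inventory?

(Aisle=A55, SKU=Y): rows 1, 3 → {Reorder,Category} = (H24, m), (H24, m) ✓
(Aisle=A40, SKU=O): rows 2, 8 → {Reorder,Category} = (H53, o), (H53, o) ✓
(Aisle=A84, SKU=X): row 4 → {Reorder,Category} = (H24, m) ✓
(Aisle=A84, SKU=O): row 5 → {Reorder,Category} = (H85, u) ✓
(Aisle=A40, SKU=Y): rows 6, 12 → {Reorder,Category} takes values {(H86, v), (H69, p)} — violation
(Aisle=A84, SKU=U): rows 7, 10, 11 → {Reorder,Category} = (H86, m), (H86, m), (H86, m) ✓
(Aisle=A55, SKU=X): row 9 → {Reorder,Category} = (H19, p) ✓
(Aisle=A40, SKU=X): row 13 → {Reorder,Category} = (H94, t) ✓
Two rows agree on {Aisle, SKU} but differ on {Reorder, Category}, so {Aisle, SKU} → {Reorder, Category} does not hold.

No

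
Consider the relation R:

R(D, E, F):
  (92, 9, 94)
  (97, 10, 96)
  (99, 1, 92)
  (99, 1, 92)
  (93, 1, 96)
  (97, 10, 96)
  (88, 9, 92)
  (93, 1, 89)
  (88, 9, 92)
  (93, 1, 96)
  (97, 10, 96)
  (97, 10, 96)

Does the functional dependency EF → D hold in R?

(E=9, F=94): 1 row → D = 92 ✓
(E=10, F=96): 4 rows → D = 97, 97, 97, 97 ✓
(E=1, F=92): 2 rows → D = 99, 99 ✓
(E=1, F=96): 2 rows → D = 93, 93 ✓
(E=9, F=92): 2 rows → D = 88, 88 ✓
(E=1, F=89): 1 row → D = 93 ✓
Every EF value is associated with a single D value, so EF → D holds.

Yes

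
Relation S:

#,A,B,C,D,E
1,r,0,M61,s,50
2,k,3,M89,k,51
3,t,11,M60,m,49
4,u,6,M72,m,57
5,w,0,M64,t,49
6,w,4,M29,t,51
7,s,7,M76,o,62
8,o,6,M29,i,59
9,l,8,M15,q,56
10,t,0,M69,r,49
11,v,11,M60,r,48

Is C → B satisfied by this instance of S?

C=M61: row 1 → B = 0 ✓
C=M89: row 2 → B = 3 ✓
C=M60: rows 3, 11 → B = 11, 11 ✓
C=M72: row 4 → B = 6 ✓
C=M64: row 5 → B = 0 ✓
C=M29: rows 6, 8 → B takes values {4, 6} — violation
C=M76: row 7 → B = 7 ✓
C=M15: row 9 → B = 8 ✓
C=M69: row 10 → B = 0 ✓
Two rows agree on C but differ on B, so C → B does not hold.

No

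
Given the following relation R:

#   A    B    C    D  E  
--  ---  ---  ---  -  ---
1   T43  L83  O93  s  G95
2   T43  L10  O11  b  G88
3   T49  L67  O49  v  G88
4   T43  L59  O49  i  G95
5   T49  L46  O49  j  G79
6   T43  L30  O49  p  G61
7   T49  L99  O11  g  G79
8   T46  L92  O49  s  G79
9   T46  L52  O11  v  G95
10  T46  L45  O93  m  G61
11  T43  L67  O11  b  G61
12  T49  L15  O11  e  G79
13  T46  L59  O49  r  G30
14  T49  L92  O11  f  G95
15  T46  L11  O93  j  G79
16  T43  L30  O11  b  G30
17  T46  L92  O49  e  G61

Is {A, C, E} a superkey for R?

Rows 7 and 12 have the same {A, C, E} value (A=T49, C=O11, E=G79) but are distinct tuples, so {A, C, E} does not determine every attribute — not a superkey.

No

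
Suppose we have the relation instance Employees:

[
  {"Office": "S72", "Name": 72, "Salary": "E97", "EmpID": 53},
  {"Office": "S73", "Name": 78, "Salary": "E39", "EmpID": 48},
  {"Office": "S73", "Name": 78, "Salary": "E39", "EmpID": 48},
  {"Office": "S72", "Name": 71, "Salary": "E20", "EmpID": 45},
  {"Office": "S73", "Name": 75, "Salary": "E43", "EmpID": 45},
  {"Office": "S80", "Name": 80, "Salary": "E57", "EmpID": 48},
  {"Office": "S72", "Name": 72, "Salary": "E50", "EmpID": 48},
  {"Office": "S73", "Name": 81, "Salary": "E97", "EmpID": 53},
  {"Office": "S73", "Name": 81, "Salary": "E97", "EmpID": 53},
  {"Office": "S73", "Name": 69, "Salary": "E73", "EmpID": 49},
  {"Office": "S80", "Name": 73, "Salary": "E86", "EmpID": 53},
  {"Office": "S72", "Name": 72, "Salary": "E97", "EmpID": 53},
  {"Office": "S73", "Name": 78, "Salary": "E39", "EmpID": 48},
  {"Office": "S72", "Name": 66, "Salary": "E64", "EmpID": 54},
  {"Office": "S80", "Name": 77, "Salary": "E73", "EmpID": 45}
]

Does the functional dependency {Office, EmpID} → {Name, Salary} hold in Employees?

(Office=S72, EmpID=53): 2 rows → {Name,Salary} = (72, E97), (72, E97) ✓
(Office=S73, EmpID=48): 3 rows → {Name,Salary} = (78, E39), (78, E39), (78, E39) ✓
(Office=S72, EmpID=45): 1 row → {Name,Salary} = (71, E20) ✓
(Office=S73, EmpID=45): 1 row → {Name,Salary} = (75, E43) ✓
(Office=S80, EmpID=48): 1 row → {Name,Salary} = (80, E57) ✓
(Office=S72, EmpID=48): 1 row → {Name,Salary} = (72, E50) ✓
(Office=S73, EmpID=53): 2 rows → {Name,Salary} = (81, E97), (81, E97) ✓
(Office=S73, EmpID=49): 1 row → {Name,Salary} = (69, E73) ✓
(Office=S80, EmpID=53): 1 row → {Name,Salary} = (73, E86) ✓
(Office=S72, EmpID=54): 1 row → {Name,Salary} = (66, E64) ✓
(Office=S80, EmpID=45): 1 row → {Name,Salary} = (77, E73) ✓
Every {Office, EmpID} value is associated with a single {Name, Salary} value, so {Office, EmpID} → {Name, Salary} holds.

Yes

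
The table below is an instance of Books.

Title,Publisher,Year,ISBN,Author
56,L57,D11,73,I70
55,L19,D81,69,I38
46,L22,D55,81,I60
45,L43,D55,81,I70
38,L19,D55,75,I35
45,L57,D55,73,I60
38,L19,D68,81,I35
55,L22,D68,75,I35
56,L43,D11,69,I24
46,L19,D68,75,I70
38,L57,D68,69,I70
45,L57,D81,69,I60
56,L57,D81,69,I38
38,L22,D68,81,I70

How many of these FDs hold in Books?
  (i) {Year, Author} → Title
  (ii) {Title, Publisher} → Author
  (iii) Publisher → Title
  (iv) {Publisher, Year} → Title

0

(i) {Year, Author} → Title: (Year=D81, Author=I38): 2 rows → Title takes values {55, 56} — violation; (Year=D55, Author=I60): 2 rows → Title takes values {46, 45} — violation; (Year=D68, Author=I35): 2 rows → Title takes values {38, 55} — violation; (Year=D68, Author=I70): 3 rows → Title takes values {46, 38} — violation — fails.
(ii) {Title, Publisher} → Author: (Title=56, Publisher=L57): 2 rows → Author takes values {I70, I38} — violation — fails.
(iii) Publisher → Title: Publisher=L57: 5 rows → Title takes values {56, 45, 38} — violation; Publisher=L19: 4 rows → Title takes values {55, 38, 46} — violation; Publisher=L22: 3 rows → Title takes values {46, 55, 38} — violation; Publisher=L43: 2 rows → Title takes values {45, 56} — violation — fails.
(iv) {Publisher, Year} → Title: (Publisher=L19, Year=D68): 2 rows → Title takes values {38, 46} — violation; (Publisher=L22, Year=D68): 2 rows → Title takes values {55, 38} — violation; (Publisher=L57, Year=D81): 2 rows → Title takes values {45, 56} — violation — fails.
None of the 4 dependencies hold.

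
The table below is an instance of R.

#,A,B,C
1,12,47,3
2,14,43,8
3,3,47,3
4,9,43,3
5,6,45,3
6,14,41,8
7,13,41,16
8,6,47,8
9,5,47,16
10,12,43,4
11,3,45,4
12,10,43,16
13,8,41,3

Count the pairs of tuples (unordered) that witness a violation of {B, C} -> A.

(B=47, C=3): violating pairs (1,3) — 1 pair.

1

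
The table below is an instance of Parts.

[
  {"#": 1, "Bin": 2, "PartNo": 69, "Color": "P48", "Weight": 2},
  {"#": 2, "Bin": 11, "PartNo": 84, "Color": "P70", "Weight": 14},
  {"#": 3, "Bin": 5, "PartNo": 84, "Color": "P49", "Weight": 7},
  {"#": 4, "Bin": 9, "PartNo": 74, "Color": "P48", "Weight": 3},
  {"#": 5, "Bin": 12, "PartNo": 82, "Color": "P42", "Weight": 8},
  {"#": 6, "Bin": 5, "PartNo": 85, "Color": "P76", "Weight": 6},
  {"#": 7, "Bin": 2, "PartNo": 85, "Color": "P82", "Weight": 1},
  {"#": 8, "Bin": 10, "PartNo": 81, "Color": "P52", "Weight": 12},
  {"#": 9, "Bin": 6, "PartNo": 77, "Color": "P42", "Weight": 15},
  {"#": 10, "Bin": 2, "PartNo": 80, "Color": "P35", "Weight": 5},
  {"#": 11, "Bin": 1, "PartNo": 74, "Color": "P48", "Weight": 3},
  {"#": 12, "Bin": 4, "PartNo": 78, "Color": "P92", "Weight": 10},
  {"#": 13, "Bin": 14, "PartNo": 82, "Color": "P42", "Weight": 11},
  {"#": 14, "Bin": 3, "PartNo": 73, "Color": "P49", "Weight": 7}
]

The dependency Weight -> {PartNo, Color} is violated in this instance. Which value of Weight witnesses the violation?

7

Weight=2: row 1 → {PartNo,Color} = (69, P48) ✓
Weight=14: row 2 → {PartNo,Color} = (84, P70) ✓
Weight=7: rows 3, 14 → {PartNo,Color} takes values {(84, P49), (73, P49)} — violation
Weight=3: rows 4, 11 → {PartNo,Color} = (74, P48), (74, P48) ✓
Weight=8: row 5 → {PartNo,Color} = (82, P42) ✓
Weight=6: row 6 → {PartNo,Color} = (85, P76) ✓
Weight=1: row 7 → {PartNo,Color} = (85, P82) ✓
Weight=12: row 8 → {PartNo,Color} = (81, P52) ✓
Weight=15: row 9 → {PartNo,Color} = (77, P42) ✓
Weight=5: row 10 → {PartNo,Color} = (80, P35) ✓
Weight=10: row 12 → {PartNo,Color} = (78, P92) ✓
Weight=11: row 13 → {PartNo,Color} = (82, P42) ✓
The only Weight value with inconsistent RHS is Weight=7.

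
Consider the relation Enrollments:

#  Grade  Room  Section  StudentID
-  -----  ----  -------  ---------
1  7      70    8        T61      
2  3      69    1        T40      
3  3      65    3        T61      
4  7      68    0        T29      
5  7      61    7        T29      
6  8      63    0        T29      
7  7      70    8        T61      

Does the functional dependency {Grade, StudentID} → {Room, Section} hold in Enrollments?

(Grade=7, StudentID=T61): rows 1, 7 → {Room,Section} = (70, 8), (70, 8) ✓
(Grade=3, StudentID=T40): row 2 → {Room,Section} = (69, 1) ✓
(Grade=3, StudentID=T61): row 3 → {Room,Section} = (65, 3) ✓
(Grade=7, StudentID=T29): rows 4, 5 → {Room,Section} takes values {(68, 0), (61, 7)} — violation
(Grade=8, StudentID=T29): row 6 → {Room,Section} = (63, 0) ✓
Two rows agree on {Grade, StudentID} but differ on {Room, Section}, so {Grade, StudentID} → {Room, Section} does not hold.

No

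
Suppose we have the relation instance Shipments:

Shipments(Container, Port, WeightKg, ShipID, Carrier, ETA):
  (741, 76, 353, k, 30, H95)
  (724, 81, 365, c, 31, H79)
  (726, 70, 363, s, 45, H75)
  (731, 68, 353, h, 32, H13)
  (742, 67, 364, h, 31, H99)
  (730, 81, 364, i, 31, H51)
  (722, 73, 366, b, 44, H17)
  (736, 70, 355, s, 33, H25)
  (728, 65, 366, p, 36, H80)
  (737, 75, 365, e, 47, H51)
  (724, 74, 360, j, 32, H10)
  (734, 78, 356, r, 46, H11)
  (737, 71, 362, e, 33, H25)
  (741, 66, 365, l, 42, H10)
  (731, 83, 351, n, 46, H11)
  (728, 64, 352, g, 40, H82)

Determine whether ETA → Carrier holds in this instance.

No

ETA=H95: 1 row → Carrier = 30 ✓
ETA=H79: 1 row → Carrier = 31 ✓
ETA=H75: 1 row → Carrier = 45 ✓
ETA=H13: 1 row → Carrier = 32 ✓
ETA=H99: 1 row → Carrier = 31 ✓
ETA=H51: 2 rows → Carrier takes values {31, 47} — violation
ETA=H17: 1 row → Carrier = 44 ✓
ETA=H25: 2 rows → Carrier = 33, 33 ✓
ETA=H80: 1 row → Carrier = 36 ✓
ETA=H10: 2 rows → Carrier takes values {32, 42} — violation
ETA=H11: 2 rows → Carrier = 46, 46 ✓
ETA=H82: 1 row → Carrier = 40 ✓
Two rows agree on ETA but differ on Carrier, so ETA → Carrier does not hold.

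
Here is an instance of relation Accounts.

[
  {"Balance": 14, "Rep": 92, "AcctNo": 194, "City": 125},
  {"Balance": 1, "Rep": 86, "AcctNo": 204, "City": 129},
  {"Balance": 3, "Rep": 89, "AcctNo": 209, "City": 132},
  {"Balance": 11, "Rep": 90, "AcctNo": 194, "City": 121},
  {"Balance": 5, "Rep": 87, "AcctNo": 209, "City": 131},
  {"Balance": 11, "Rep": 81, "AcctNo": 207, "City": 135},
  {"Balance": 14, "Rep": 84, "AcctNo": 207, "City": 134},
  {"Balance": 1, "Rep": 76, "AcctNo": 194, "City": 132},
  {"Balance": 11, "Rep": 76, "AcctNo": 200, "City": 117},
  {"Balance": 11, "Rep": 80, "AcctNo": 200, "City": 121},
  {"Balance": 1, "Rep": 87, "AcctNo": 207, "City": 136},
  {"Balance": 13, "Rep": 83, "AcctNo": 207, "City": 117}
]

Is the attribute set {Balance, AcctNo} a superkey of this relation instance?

No

Two distinct rows share (Balance=11, AcctNo=200), so {Balance, AcctNo} does not determine every attribute — not a superkey.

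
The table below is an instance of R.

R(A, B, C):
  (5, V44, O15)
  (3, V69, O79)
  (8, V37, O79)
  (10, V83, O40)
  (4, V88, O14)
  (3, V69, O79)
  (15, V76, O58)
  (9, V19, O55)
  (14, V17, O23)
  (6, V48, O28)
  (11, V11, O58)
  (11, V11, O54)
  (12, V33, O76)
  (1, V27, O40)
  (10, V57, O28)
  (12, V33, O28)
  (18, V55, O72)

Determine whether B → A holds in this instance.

Yes

B=V44: 1 row → A = 5 ✓
B=V69: 2 rows → A = 3, 3 ✓
B=V37: 1 row → A = 8 ✓
B=V83: 1 row → A = 10 ✓
B=V88: 1 row → A = 4 ✓
B=V76: 1 row → A = 15 ✓
B=V19: 1 row → A = 9 ✓
B=V17: 1 row → A = 14 ✓
B=V48: 1 row → A = 6 ✓
B=V11: 2 rows → A = 11, 11 ✓
B=V33: 2 rows → A = 12, 12 ✓
B=V27: 1 row → A = 1 ✓
B=V57: 1 row → A = 10 ✓
B=V55: 1 row → A = 18 ✓
Every B value is associated with a single A value, so B → A holds.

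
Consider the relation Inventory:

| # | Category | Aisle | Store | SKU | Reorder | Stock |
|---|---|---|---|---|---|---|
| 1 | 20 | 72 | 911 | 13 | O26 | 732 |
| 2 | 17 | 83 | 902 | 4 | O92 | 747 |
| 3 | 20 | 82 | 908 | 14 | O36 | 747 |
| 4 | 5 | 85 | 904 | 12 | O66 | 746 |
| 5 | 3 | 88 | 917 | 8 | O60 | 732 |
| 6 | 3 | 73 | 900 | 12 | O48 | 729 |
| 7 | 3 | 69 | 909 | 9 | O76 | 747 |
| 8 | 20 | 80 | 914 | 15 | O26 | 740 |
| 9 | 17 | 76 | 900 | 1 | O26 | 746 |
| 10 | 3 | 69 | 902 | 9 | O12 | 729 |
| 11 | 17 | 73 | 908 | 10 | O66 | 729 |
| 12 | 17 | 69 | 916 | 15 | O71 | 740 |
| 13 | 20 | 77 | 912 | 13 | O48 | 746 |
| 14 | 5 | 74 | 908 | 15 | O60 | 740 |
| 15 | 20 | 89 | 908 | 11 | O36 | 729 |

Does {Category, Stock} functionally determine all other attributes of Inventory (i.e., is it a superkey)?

No

Rows 6 and 10 have the same {Category, Stock} value (Category=3, Stock=729) but are distinct tuples, so {Category, Stock} does not determine every attribute — not a superkey.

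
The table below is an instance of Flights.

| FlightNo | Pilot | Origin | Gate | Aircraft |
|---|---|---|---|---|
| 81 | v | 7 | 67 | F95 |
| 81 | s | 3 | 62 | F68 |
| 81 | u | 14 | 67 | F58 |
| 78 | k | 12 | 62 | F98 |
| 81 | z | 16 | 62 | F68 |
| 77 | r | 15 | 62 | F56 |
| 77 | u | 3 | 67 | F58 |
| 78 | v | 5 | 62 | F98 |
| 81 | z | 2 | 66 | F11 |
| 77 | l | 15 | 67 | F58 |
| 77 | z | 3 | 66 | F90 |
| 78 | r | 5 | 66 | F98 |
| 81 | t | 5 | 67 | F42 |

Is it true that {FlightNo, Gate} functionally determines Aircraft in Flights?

(FlightNo=81, Gate=67): 3 rows → Aircraft takes values {F95, F58, F42} — violation
(FlightNo=81, Gate=62): 2 rows → Aircraft = F68, F68 ✓
(FlightNo=78, Gate=62): 2 rows → Aircraft = F98, F98 ✓
(FlightNo=77, Gate=62): 1 row → Aircraft = F56 ✓
(FlightNo=77, Gate=67): 2 rows → Aircraft = F58, F58 ✓
(FlightNo=81, Gate=66): 1 row → Aircraft = F11 ✓
(FlightNo=77, Gate=66): 1 row → Aircraft = F90 ✓
(FlightNo=78, Gate=66): 1 row → Aircraft = F98 ✓
Two rows agree on {FlightNo, Gate} but differ on Aircraft, so {FlightNo, Gate} -> Aircraft does not hold.

No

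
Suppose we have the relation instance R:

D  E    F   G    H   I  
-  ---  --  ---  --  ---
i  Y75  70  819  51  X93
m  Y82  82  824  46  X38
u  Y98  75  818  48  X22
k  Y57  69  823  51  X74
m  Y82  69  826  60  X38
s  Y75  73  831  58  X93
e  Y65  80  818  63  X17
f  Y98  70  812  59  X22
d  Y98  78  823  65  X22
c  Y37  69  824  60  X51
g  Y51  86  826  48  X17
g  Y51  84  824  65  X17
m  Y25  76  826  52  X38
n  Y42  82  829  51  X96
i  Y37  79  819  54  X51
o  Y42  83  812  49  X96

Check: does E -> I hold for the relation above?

E=Y75: 2 rows → I = X93, X93 ✓
E=Y82: 2 rows → I = X38, X38 ✓
E=Y98: 3 rows → I = X22, X22, X22 ✓
E=Y57: 1 row → I = X74 ✓
E=Y65: 1 row → I = X17 ✓
E=Y37: 2 rows → I = X51, X51 ✓
E=Y51: 2 rows → I = X17, X17 ✓
E=Y25: 1 row → I = X38 ✓
E=Y42: 2 rows → I = X96, X96 ✓
Every E value is associated with a single I value, so E -> I holds.

Yes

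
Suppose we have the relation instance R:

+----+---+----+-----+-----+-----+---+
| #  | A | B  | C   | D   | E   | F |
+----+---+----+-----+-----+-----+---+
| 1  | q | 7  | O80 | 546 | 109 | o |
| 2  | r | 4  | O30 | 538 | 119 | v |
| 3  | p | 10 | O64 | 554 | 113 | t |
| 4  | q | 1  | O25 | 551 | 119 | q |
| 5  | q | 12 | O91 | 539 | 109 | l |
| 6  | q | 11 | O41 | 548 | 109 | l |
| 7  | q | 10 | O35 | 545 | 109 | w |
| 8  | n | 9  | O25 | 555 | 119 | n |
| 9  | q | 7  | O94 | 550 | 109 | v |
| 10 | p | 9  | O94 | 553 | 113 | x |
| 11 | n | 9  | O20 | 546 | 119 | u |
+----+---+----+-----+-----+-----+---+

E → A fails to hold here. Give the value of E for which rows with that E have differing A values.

E=109: rows 1, 5, 6, 7, 9 → A = q, q, q, q, q ✓
E=119: rows 2, 4, 8, 11 → A takes values {r, q, n} — violation
E=113: rows 3, 10 → A = p, p ✓
The only E value with inconsistent A is E=119.

119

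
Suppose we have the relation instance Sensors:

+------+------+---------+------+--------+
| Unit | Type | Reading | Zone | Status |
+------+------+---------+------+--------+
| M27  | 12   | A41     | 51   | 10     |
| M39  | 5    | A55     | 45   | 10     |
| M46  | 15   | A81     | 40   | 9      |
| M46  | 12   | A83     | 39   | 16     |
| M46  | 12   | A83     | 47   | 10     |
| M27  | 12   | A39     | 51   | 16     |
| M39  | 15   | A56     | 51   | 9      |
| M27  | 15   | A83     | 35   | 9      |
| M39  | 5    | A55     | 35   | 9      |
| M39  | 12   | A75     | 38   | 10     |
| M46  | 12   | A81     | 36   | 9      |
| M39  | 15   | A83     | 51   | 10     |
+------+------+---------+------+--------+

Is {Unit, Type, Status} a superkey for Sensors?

Yes

All 12 rows have distinct {Unit, Type, Status} values, so {Unit, Type, Status} → (all attributes) holds and {Unit, Type, Status} is a superkey.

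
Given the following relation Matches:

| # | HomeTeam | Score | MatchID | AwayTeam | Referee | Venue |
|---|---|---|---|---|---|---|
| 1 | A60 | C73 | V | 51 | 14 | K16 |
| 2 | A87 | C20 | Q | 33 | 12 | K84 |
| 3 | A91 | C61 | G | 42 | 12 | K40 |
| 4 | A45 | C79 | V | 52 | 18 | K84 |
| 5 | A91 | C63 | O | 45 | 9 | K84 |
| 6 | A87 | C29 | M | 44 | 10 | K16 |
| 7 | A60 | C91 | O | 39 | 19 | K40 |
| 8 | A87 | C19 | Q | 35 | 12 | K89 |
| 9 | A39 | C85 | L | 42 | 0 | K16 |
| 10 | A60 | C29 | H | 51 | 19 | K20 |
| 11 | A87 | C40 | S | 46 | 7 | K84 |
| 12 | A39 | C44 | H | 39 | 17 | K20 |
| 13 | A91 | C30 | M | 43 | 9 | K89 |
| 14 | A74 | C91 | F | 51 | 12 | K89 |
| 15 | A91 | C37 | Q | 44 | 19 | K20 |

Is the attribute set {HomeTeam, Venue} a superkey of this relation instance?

No

Rows 2 and 11 have the same {HomeTeam, Venue} value (HomeTeam=A87, Venue=K84) but are distinct tuples, so {HomeTeam, Venue} does not determine every attribute — not a superkey.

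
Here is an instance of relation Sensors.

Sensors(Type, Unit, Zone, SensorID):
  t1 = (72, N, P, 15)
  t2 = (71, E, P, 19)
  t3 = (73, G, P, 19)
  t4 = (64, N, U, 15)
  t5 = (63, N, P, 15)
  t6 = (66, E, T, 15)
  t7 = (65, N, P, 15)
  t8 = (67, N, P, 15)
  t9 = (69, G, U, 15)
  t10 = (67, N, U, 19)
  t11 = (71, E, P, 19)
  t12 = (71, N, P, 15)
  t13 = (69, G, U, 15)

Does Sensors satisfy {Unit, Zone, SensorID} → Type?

No

(Unit=N, Zone=P, SensorID=15): rows 1, 5, 7, 8, 12 → Type takes values {72, 63, 65, 67, 71} — violation
(Unit=E, Zone=P, SensorID=19): rows 2, 11 → Type = 71, 71 ✓
(Unit=G, Zone=P, SensorID=19): row 3 → Type = 73 ✓
(Unit=N, Zone=U, SensorID=15): row 4 → Type = 64 ✓
(Unit=E, Zone=T, SensorID=15): row 6 → Type = 66 ✓
(Unit=G, Zone=U, SensorID=15): rows 9, 13 → Type = 69, 69 ✓
(Unit=N, Zone=U, SensorID=19): row 10 → Type = 67 ✓
Two rows agree on {Unit, Zone, SensorID} but differ on Type, so {Unit, Zone, SensorID} → Type does not hold.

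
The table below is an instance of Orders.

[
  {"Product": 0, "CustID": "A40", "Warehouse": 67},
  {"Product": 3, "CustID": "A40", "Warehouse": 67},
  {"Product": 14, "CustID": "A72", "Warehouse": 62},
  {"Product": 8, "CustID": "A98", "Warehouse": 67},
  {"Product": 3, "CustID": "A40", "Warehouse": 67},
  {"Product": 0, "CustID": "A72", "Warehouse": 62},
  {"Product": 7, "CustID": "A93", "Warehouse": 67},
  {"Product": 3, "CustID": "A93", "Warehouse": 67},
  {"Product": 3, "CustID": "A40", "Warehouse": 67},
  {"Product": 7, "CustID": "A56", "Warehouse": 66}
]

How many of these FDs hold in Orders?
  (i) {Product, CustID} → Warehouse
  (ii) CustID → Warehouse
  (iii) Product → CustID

(i) {Product, CustID} → Warehouse: every LHS value maps to a single RHS value — holds.
(ii) CustID → Warehouse: every LHS value maps to a single RHS value — holds.
(iii) Product → CustID: Product=0: 2 rows → CustID takes values {A40, A72} — violation; Product=3: 4 rows → CustID takes values {A40, A93} — violation; Product=7: 2 rows → CustID takes values {A93, A56} — violation — fails.
2 of the 3 dependencies hold.

2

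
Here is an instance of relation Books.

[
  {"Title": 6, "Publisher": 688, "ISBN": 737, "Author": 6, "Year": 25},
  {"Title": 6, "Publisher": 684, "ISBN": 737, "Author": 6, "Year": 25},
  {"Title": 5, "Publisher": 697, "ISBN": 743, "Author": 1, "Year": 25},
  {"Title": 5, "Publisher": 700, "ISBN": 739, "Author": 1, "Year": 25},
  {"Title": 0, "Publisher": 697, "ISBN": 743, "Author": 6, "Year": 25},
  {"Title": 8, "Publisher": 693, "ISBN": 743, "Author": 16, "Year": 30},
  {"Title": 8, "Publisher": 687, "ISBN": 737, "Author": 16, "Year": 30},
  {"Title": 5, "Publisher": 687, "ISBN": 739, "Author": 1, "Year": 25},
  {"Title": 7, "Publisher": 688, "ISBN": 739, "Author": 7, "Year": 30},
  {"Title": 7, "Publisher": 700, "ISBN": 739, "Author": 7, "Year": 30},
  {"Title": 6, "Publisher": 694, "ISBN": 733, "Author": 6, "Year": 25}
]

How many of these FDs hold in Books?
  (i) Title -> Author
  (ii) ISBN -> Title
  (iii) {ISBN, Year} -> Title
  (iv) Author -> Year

(i) Title -> Author: every LHS value maps to a single RHS value — holds.
(ii) ISBN -> Title: ISBN=737: 3 rows → Title takes values {6, 8} — violation; ISBN=743: 3 rows → Title takes values {5, 0, 8} — violation; ISBN=739: 4 rows → Title takes values {5, 7} — violation — fails.
(iii) {ISBN, Year} -> Title: (ISBN=743, Year=25): 2 rows → Title takes values {5, 0} — violation — fails.
(iv) Author -> Year: every LHS value maps to a single RHS value — holds.
2 of the 4 dependencies hold.

2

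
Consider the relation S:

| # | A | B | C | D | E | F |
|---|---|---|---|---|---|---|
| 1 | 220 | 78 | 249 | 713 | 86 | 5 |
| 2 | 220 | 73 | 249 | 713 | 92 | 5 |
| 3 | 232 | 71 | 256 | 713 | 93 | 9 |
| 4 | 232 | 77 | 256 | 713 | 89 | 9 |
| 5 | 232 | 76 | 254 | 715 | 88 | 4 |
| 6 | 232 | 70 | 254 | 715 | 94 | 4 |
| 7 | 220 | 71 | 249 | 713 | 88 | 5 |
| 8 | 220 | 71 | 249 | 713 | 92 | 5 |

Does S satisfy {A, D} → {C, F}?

(A=220, D=713): rows 1, 2, 7, 8 → {C,F} = (249, 5), (249, 5), (249, 5), (249, 5) ✓
(A=232, D=713): rows 3, 4 → {C,F} = (256, 9), (256, 9) ✓
(A=232, D=715): rows 5, 6 → {C,F} = (254, 4), (254, 4) ✓
Every {A, D} value is associated with a single {C, F} value, so {A, D} → {C, F} holds.

Yes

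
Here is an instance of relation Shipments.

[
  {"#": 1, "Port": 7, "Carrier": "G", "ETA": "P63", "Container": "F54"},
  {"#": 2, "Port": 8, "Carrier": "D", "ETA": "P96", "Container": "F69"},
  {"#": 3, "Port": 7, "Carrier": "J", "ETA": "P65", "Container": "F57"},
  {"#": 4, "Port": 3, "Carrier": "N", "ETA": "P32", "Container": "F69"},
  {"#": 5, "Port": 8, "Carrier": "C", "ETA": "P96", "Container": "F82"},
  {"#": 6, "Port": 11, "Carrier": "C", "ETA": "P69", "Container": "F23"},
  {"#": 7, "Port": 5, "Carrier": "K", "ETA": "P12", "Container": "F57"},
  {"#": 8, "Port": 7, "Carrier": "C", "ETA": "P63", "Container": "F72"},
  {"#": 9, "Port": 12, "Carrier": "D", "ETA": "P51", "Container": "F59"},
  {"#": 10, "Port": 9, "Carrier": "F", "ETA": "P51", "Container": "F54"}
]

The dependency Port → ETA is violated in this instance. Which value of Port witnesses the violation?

Port=7: rows 1, 3, 8 → ETA takes values {P63, P65} — violation
Port=8: rows 2, 5 → ETA = P96, P96 ✓
Port=3: row 4 → ETA = P32 ✓
Port=11: row 6 → ETA = P69 ✓
Port=5: row 7 → ETA = P12 ✓
Port=12: row 9 → ETA = P51 ✓
Port=9: row 10 → ETA = P51 ✓
The only Port value with inconsistent ETA is Port=7.

7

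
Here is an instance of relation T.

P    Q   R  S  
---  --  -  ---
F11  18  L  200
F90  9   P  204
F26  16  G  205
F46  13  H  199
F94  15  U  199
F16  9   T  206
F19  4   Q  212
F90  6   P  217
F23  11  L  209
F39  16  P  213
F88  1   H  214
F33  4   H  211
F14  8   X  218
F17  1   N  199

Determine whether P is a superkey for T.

Two distinct rows share P=F90, so P does not determine every attribute — not a superkey.

No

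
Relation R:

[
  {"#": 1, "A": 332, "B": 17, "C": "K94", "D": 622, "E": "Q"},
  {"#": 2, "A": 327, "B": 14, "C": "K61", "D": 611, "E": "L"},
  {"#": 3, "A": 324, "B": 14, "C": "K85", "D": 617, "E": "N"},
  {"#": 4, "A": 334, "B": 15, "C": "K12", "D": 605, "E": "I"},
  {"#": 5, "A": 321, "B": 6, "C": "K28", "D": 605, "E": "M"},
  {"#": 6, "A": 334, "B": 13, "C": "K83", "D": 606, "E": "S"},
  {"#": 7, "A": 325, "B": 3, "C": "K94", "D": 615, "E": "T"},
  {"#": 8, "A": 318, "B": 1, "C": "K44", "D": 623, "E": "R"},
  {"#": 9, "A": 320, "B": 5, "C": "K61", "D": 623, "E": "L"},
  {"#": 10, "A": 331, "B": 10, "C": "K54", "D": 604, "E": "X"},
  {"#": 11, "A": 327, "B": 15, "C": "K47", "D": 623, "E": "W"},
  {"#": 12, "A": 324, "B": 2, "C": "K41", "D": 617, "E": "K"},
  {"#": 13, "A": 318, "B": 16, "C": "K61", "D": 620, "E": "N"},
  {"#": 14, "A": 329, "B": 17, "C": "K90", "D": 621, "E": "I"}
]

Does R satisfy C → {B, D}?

C=K94: rows 1, 7 → {B,D} takes values {(17, 622), (3, 615)} — violation
C=K61: rows 2, 9, 13 → {B,D} takes values {(14, 611), (5, 623), (16, 620)} — violation
C=K85: row 3 → {B,D} = (14, 617) ✓
C=K12: row 4 → {B,D} = (15, 605) ✓
C=K28: row 5 → {B,D} = (6, 605) ✓
C=K83: row 6 → {B,D} = (13, 606) ✓
C=K44: row 8 → {B,D} = (1, 623) ✓
C=K54: row 10 → {B,D} = (10, 604) ✓
C=K47: row 11 → {B,D} = (15, 623) ✓
C=K41: row 12 → {B,D} = (2, 617) ✓
C=K90: row 14 → {B,D} = (17, 621) ✓
Two rows agree on C but differ on {B, D}, so C → {B, D} does not hold.

No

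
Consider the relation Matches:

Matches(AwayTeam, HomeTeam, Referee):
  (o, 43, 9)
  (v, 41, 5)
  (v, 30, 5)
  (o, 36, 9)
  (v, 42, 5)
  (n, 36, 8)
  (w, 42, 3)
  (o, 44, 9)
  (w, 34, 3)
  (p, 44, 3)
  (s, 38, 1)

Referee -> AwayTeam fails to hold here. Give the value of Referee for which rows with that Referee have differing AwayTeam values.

3

Referee=9: 3 rows → AwayTeam = o, o, o ✓
Referee=5: 3 rows → AwayTeam = v, v, v ✓
Referee=8: 1 row → AwayTeam = n ✓
Referee=3: 3 rows → AwayTeam takes values {w, p} — violation
Referee=1: 1 row → AwayTeam = s ✓
The only Referee value with inconsistent AwayTeam is Referee=3.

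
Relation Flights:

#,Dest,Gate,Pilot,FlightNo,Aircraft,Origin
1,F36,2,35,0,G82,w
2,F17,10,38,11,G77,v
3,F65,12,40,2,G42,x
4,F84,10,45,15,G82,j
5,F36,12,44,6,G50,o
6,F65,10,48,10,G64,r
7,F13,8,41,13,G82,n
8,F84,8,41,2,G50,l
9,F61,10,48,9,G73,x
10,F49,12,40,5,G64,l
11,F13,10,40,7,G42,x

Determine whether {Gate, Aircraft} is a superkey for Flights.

Yes

All 11 rows have distinct {Gate, Aircraft} values, so {Gate, Aircraft} → (all attributes) holds and {Gate, Aircraft} is a superkey.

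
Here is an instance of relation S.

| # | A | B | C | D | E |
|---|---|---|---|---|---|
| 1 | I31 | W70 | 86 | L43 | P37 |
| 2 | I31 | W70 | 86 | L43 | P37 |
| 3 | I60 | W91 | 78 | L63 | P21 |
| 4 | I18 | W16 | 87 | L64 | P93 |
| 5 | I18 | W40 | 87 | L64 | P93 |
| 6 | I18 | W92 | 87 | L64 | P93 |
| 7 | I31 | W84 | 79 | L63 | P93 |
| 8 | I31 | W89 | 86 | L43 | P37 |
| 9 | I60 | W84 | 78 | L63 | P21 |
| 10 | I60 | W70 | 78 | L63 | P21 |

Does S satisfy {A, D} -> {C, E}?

(A=I31, D=L43): rows 1, 2, 8 → {C,E} = (86, P37), (86, P37), (86, P37) ✓
(A=I60, D=L63): rows 3, 9, 10 → {C,E} = (78, P21), (78, P21), (78, P21) ✓
(A=I18, D=L64): rows 4, 5, 6 → {C,E} = (87, P93), (87, P93), (87, P93) ✓
(A=I31, D=L63): row 7 → {C,E} = (79, P93) ✓
Every {A, D} value is associated with a single {C, E} value, so {A, D} -> {C, E} holds.

Yes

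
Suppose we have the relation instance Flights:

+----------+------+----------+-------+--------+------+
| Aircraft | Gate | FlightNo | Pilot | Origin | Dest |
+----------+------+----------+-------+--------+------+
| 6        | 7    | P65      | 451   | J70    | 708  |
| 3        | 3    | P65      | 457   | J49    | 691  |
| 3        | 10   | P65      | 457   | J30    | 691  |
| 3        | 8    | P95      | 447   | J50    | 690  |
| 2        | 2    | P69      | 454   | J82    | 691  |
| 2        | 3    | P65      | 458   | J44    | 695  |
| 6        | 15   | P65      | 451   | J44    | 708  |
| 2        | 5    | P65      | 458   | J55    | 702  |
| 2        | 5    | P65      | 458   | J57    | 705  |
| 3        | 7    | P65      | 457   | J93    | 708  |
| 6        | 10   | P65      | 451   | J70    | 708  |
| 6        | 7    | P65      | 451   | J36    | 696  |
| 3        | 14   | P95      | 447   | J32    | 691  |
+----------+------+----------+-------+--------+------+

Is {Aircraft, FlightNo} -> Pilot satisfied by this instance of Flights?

(Aircraft=6, FlightNo=P65): 4 rows → Pilot = 451, 451, 451, 451 ✓
(Aircraft=3, FlightNo=P65): 3 rows → Pilot = 457, 457, 457 ✓
(Aircraft=3, FlightNo=P95): 2 rows → Pilot = 447, 447 ✓
(Aircraft=2, FlightNo=P69): 1 row → Pilot = 454 ✓
(Aircraft=2, FlightNo=P65): 3 rows → Pilot = 458, 458, 458 ✓
Every {Aircraft, FlightNo} value is associated with a single Pilot value, so {Aircraft, FlightNo} -> Pilot holds.

Yes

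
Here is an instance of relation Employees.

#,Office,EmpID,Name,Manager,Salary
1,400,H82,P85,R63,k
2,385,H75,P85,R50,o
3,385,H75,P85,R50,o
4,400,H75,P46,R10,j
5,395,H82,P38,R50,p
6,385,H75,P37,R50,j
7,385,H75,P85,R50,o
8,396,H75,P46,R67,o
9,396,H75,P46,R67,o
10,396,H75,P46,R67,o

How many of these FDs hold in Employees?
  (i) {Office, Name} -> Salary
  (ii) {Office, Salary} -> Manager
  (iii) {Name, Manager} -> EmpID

3

(i) {Office, Name} -> Salary: every LHS value maps to a single RHS value — holds.
(ii) {Office, Salary} -> Manager: every LHS value maps to a single RHS value — holds.
(iii) {Name, Manager} -> EmpID: every LHS value maps to a single RHS value — holds.
3 of the 3 dependencies hold.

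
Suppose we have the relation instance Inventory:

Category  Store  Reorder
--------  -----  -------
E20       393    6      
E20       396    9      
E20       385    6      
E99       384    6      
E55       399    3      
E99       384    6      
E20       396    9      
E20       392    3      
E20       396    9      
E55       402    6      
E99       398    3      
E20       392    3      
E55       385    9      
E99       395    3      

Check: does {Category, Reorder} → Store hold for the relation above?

No

(Category=E20, Reorder=6): 2 rows → Store takes values {393, 385} — violation
(Category=E20, Reorder=9): 3 rows → Store = 396, 396, 396 ✓
(Category=E99, Reorder=6): 2 rows → Store = 384, 384 ✓
(Category=E55, Reorder=3): 1 row → Store = 399 ✓
(Category=E20, Reorder=3): 2 rows → Store = 392, 392 ✓
(Category=E55, Reorder=6): 1 row → Store = 402 ✓
(Category=E99, Reorder=3): 2 rows → Store takes values {398, 395} — violation
(Category=E55, Reorder=9): 1 row → Store = 385 ✓
Two rows agree on {Category, Reorder} but differ on Store, so {Category, Reorder} → Store does not hold.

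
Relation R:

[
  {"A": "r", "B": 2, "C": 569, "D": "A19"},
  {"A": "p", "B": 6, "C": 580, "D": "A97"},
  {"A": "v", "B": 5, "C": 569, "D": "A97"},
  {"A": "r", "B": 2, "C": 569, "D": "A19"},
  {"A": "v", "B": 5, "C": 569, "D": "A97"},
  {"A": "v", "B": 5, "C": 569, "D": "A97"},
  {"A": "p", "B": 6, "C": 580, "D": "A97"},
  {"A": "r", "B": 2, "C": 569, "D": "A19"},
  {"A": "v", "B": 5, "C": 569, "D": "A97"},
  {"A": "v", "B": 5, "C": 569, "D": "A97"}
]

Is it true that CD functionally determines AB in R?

Yes

(C=569, D=A19): 3 rows → {A,B} = (r, 2), (r, 2), (r, 2) ✓
(C=580, D=A97): 2 rows → {A,B} = (p, 6), (p, 6) ✓
(C=569, D=A97): 5 rows → {A,B} = (v, 5), (v, 5), (v, 5), (v, 5), (v, 5) ✓
Every CD value is associated with a single AB value, so CD → AB holds.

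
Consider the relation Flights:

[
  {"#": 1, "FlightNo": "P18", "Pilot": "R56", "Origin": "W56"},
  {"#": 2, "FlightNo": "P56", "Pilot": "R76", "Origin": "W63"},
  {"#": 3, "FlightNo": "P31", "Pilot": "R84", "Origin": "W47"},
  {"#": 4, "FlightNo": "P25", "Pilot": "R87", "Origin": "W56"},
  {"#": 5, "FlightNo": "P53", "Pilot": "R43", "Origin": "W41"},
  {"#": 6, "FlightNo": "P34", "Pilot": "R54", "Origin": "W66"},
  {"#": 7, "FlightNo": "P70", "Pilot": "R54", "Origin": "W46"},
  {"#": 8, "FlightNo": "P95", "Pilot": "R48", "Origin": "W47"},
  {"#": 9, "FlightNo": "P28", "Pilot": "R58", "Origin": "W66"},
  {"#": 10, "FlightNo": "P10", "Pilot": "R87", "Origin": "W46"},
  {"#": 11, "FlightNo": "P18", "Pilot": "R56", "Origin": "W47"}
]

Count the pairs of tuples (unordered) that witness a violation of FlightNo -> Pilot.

0

FlightNo=P18: all 2 rows agree on Pilot — 0 pairs.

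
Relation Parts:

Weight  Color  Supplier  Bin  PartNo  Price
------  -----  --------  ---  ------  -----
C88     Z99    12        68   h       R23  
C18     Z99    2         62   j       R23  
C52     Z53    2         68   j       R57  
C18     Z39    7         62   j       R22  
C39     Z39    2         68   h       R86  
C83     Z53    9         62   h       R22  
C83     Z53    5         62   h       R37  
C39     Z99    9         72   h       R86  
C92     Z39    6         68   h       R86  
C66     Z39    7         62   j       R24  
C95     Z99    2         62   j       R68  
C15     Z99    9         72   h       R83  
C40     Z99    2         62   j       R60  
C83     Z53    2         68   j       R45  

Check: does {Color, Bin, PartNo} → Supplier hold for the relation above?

No

(Color=Z99, Bin=68, PartNo=h): 1 row → Supplier = 12 ✓
(Color=Z99, Bin=62, PartNo=j): 3 rows → Supplier = 2, 2, 2 ✓
(Color=Z53, Bin=68, PartNo=j): 2 rows → Supplier = 2, 2 ✓
(Color=Z39, Bin=62, PartNo=j): 2 rows → Supplier = 7, 7 ✓
(Color=Z39, Bin=68, PartNo=h): 2 rows → Supplier takes values {2, 6} — violation
(Color=Z53, Bin=62, PartNo=h): 2 rows → Supplier takes values {9, 5} — violation
(Color=Z99, Bin=72, PartNo=h): 2 rows → Supplier = 9, 9 ✓
Two rows agree on {Color, Bin, PartNo} but differ on Supplier, so {Color, Bin, PartNo} → Supplier does not hold.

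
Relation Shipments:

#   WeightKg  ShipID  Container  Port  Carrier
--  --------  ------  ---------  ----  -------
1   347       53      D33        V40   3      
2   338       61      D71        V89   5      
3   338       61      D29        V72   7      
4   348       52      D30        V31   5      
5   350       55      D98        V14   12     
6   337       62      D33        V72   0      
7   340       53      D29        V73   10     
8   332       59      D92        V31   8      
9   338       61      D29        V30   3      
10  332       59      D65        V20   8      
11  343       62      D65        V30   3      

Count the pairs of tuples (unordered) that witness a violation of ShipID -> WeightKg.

ShipID=53: violating pairs (1,7) — 1 pair.
ShipID=61: all 3 rows agree on WeightKg — 0 pairs.
ShipID=62: violating pairs (6,11) — 1 pair.
ShipID=59: all 2 rows agree on WeightKg — 0 pairs.

2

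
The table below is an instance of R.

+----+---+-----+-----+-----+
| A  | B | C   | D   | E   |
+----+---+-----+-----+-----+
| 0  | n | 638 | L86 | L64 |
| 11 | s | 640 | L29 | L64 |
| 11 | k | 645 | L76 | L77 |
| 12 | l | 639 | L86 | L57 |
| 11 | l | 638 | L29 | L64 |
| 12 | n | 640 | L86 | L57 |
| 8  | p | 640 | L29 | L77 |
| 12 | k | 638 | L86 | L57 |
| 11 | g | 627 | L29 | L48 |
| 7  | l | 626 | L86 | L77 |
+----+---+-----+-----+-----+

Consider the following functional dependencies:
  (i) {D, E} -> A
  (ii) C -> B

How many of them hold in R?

(i) {D, E} -> A: every LHS value maps to a single RHS value — holds.
(ii) C -> B: C=638: 3 rows → B takes values {n, l, k} — violation; C=640: 3 rows → B takes values {s, n, p} — violation — fails.
1 of the 2 dependencies holds.

1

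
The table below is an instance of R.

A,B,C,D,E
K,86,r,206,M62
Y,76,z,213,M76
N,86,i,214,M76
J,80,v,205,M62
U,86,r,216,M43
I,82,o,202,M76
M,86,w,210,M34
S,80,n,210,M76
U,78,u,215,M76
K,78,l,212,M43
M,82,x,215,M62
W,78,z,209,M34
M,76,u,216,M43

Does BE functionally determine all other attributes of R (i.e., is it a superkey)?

All 13 rows have distinct BE values, so BE → (all attributes) holds and BE is a superkey.

Yes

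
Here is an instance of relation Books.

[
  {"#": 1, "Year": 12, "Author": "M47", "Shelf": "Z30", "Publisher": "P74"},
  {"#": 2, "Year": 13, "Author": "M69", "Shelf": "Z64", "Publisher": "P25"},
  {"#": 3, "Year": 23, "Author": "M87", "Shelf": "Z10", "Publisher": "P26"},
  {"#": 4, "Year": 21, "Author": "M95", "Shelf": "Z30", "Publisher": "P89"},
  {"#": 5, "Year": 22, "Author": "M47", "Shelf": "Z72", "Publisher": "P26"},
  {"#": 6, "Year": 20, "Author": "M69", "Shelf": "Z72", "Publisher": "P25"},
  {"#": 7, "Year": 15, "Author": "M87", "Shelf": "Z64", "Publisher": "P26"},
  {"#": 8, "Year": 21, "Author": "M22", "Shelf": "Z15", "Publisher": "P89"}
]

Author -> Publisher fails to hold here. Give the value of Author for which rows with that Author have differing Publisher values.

Author=M47: rows 1, 5 → Publisher takes values {P74, P26} — violation
Author=M69: rows 2, 6 → Publisher = P25, P25 ✓
Author=M87: rows 3, 7 → Publisher = P26, P26 ✓
Author=M95: row 4 → Publisher = P89 ✓
Author=M22: row 8 → Publisher = P89 ✓
The only Author value with inconsistent Publisher is Author=M47.

M47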